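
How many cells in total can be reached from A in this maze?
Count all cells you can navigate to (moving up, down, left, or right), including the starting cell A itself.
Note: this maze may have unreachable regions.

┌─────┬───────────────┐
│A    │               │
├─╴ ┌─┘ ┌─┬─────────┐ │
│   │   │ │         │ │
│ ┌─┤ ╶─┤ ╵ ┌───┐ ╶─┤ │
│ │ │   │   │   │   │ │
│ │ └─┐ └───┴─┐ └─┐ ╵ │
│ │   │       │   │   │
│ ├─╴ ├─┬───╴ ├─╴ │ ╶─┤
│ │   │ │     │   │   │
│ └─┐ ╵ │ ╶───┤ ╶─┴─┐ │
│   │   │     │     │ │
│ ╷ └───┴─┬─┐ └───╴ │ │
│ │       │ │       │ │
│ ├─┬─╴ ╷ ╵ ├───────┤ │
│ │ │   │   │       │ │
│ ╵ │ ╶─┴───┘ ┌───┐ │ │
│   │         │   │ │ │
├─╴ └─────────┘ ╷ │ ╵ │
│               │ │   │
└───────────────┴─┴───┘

Using BFS/flood-fill to find all reachable cells from A:
Maze size: 10 × 11 = 110 total cells
8 cell(s) are walled off and cannot be reached from A.
Reachable cells: 102

Reachable region (· marks reachable cells):

┌─────┬───────────────┐
│A · ·│· · · · · · · ·│
├─╴ ┌─┘ ┌─┬─────────┐ │
│· ·│· ·│·│· · · · ·│·│
│ ┌─┤ ╶─┤ ╵ ┌───┐ ╶─┤ │
│·│ │· ·│· ·│· ·│· ·│·│
│ │ └─┐ └───┴─┐ └─┐ ╵ │
│·│   │· · · ·│· ·│· ·│
│ ├─╴ ├─┬───╴ ├─╴ │ ╶─┤
│·│   │ │· · ·│· ·│· ·│
│ └─┐ ╵ │ ╶───┤ ╶─┴─┐ │
│· ·│   │· · ·│· · ·│·│
│ ╷ └───┴─┬─┐ └───╴ │ │
│·│· · · ·│·│· · · ·│·│
│ ├─┬─╴ ╷ ╵ ├───────┤ │
│·│·│· ·│· ·│· · · ·│·│
│ ╵ │ ╶─┴───┘ ┌───┐ │ │
│· ·│· · · · ·│· ·│·│·│
├─╴ └─────────┘ ╷ │ ╵ │
│· · · · · · · ·│·│· ·│
└───────────────┴─┴───┘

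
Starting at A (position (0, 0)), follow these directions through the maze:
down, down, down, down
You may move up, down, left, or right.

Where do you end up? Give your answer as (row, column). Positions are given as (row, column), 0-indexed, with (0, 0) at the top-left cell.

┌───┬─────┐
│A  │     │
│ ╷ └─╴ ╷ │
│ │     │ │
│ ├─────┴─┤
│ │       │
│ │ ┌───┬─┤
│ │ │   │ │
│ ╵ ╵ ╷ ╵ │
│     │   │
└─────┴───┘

Following directions step by step:
Start: (0, 0)
  down: (0, 0) → (1, 0)
  down: (1, 0) → (2, 0)
  down: (2, 0) → (3, 0)
  down: (3, 0) → (4, 0)
Final position: (4, 0)

Path taken:

┌───┬─────┐
│A  │     │
│ ╷ └─╴ ╷ │
│↓│     │ │
│ ├─────┴─┤
│↓│       │
│ │ ┌───┬─┤
│↓│ │   │ │
│ ╵ ╵ ╷ ╵ │
│B    │   │
└─────┴───┘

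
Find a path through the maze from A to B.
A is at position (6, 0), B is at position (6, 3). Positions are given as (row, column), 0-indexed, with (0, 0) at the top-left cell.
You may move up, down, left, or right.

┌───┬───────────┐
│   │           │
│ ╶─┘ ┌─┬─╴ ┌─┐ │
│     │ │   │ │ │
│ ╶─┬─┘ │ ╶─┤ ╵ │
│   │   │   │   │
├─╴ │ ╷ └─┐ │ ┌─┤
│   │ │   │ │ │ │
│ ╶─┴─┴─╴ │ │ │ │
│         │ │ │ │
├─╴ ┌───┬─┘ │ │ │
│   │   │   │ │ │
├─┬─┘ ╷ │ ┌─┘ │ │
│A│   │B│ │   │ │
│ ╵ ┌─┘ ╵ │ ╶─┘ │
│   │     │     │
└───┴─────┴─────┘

Finding the shortest path from (6, 0) to (6, 3):
Path length: 7 steps
Directions: down → right → up → right → up → right → down

Solution:

┌───┬───────────┐
│   │           │
│ ╶─┘ ┌─┬─╴ ┌─┐ │
│     │ │   │ │ │
│ ╶─┬─┘ │ ╶─┤ ╵ │
│   │   │   │   │
├─╴ │ ╷ └─┐ │ ┌─┤
│   │ │   │ │ │ │
│ ╶─┴─┴─╴ │ │ │ │
│         │ │ │ │
├─╴ ┌───┬─┘ │ │ │
│   │↱ ↓│   │ │ │
├─┬─┘ ╷ │ ┌─┘ │ │
│A│↱ ↑│B│ │   │ │
│ ╵ ┌─┘ ╵ │ ╶─┘ │
│↳ ↑│     │     │
└───┴─────┴─────┘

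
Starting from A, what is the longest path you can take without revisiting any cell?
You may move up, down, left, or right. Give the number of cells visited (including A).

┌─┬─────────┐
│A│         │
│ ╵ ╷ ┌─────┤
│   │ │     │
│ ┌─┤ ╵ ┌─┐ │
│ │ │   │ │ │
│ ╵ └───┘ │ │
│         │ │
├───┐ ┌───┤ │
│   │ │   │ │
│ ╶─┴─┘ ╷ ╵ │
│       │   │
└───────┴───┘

Finding longest simple path using DFS:
Start: (0, 0)
Longest path visits 24 cells
Path: A → down → right → up → right → down → down → right → up → right → right → down → down → down → down → left → up → left → down → left → left → left → up → right

Solution:

┌─┬─────────┐
│A│↱ ↓      │
│ ╵ ╷ ┌─────┤
│↳ ↑│↓│↱ → ↓│
│ ┌─┤ ╵ ┌─┐ │
│ │ │↳ ↑│ │↓│
│ ╵ └───┘ │ │
│         │↓│
├───┐ ┌───┤ │
│↱ B│ │↓ ↰│↓│
│ ╶─┴─┘ ╷ ╵ │
│↑ ← ← ↲│↑ ↲│
└───────┴───┘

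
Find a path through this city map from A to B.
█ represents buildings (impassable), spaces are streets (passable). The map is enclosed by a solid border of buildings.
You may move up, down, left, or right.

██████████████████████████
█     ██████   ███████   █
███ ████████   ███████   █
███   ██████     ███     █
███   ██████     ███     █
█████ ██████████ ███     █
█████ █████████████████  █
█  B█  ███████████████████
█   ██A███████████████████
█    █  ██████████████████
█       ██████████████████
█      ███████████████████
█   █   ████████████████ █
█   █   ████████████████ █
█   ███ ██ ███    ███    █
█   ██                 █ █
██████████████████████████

Finding the shortest path from A to B:
Movement: cardinal only
Path length: 8 steps
Directions: down → down → left → left → up → left → up → up

Solution:

██████████████████████████
█     ██████   ███████   █
███ ████████   ███████   █
███   ██████     ███     █
███   ██████     ███     █
█████ ██████████ ███     █
█████ █████████████████  █
█  B█  ███████████████████
█  ↑██A███████████████████
█  ↑↰█↓ ██████████████████
█   ↑←↲ ██████████████████
█      ███████████████████
█   █   ████████████████ █
█   █   ████████████████ █
█   ███ ██ ███    ███    █
█   ██                 █ █
██████████████████████████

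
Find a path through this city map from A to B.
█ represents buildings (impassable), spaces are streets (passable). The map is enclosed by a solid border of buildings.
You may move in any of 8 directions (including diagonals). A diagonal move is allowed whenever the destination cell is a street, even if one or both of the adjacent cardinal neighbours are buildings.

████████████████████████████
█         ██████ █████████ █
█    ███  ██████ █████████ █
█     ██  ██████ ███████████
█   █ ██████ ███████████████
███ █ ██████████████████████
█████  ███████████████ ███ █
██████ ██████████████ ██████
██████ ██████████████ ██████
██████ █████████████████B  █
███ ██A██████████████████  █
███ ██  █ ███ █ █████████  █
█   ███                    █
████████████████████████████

Finding the shortest path from A to B:
Movement: 8-directional
Path length: 21 steps
Directions: down-right → down-right → right → right → right → right → right → right → right → right → right → right → right → right → right → right → right → right → up-right → up → up-left

Solution:

████████████████████████████
█         ██████ █████████ █
█    ███  ██████ █████████ █
█     ██  ██████ ███████████
█   █ ██████ ███████████████
███ █ ██████████████████████
█████  ███████████████ ███ █
██████ ██████████████ ██████
██████ ██████████████ ██████
██████ █████████████████B  █
███ ██A██████████████████↖ █
███ ██ ↘█ ███ █ █████████↑ █
█   ███ →→→→→→→→→→→→→→→→↗  █
████████████████████████████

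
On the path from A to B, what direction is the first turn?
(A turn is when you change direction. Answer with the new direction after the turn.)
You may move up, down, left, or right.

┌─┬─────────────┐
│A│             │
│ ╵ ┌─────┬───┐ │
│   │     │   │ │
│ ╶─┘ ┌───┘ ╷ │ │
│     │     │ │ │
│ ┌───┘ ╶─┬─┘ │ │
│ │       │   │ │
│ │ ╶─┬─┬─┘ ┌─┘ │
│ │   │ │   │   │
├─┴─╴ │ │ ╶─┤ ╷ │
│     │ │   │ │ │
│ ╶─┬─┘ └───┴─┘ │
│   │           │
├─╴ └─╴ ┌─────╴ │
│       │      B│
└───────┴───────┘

Directions: down, right, up, right, right, right, right, right, right, down, down, down, down, down, down, down
First turn direction: right

Solution:

┌─┬─────────────┐
│A│↱ → → → → → ↓│
│ ╵ ┌─────┬───┐ │
│↳ ↑│     │   │↓│
│ ╶─┘ ┌───┘ ╷ │ │
│     │     │ │↓│
│ ┌───┘ ╶─┬─┘ │ │
│ │       │   │↓│
│ │ ╶─┬─┬─┘ ┌─┘ │
│ │   │ │   │  ↓│
├─┴─╴ │ │ ╶─┤ ╷ │
│     │ │   │ │↓│
│ ╶─┬─┘ └───┴─┘ │
│   │          ↓│
├─╴ └─╴ ┌─────╴ │
│       │      B│
└───────┴───────┘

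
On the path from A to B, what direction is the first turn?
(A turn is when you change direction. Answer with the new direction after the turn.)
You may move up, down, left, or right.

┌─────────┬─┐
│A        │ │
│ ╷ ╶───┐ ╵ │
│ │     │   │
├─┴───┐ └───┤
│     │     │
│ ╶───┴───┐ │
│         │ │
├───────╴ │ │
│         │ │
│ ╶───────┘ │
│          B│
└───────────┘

Directions: right, down, right, right, down, right, right, down, down, down
First turn direction: down

Solution:

┌─────────┬─┐
│A ↓      │ │
│ ╷ ╶───┐ ╵ │
│ │↳ → ↓│   │
├─┴───┐ └───┤
│     │↳ → ↓│
│ ╶───┴───┐ │
│         │↓│
├───────╴ │ │
│         │↓│
│ ╶───────┘ │
│          B│
└───────────┘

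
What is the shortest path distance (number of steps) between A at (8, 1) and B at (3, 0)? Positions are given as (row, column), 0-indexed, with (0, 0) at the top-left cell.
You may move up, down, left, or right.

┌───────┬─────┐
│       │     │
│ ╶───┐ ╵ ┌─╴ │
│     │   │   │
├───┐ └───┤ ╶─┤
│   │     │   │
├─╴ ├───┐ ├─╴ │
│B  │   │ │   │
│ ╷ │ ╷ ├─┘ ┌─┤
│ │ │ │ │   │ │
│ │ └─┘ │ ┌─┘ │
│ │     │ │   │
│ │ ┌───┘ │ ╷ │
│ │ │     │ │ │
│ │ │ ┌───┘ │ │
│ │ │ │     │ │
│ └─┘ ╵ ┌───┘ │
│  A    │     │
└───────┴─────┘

Finding path from (8, 1) to (3, 0):
Path: (8,1) → (8,0) → (7,0) → (6,0) → (5,0) → (4,0) → (3,0)
Distance: 6 steps

Solution:

┌───────┬─────┐
│       │     │
│ ╶───┐ ╵ ┌─╴ │
│     │   │   │
├───┐ └───┤ ╶─┤
│   │     │   │
├─╴ ├───┐ ├─╴ │
│B  │   │ │   │
│ ╷ │ ╷ ├─┘ ┌─┤
│↑│ │ │ │   │ │
│ │ └─┘ │ ┌─┘ │
│↑│     │ │   │
│ │ ┌───┘ │ ╷ │
│↑│ │     │ │ │
│ │ │ ┌───┘ │ │
│↑│ │ │     │ │
│ └─┘ ╵ ┌───┘ │
│↑ A    │     │
└───────┴─────┘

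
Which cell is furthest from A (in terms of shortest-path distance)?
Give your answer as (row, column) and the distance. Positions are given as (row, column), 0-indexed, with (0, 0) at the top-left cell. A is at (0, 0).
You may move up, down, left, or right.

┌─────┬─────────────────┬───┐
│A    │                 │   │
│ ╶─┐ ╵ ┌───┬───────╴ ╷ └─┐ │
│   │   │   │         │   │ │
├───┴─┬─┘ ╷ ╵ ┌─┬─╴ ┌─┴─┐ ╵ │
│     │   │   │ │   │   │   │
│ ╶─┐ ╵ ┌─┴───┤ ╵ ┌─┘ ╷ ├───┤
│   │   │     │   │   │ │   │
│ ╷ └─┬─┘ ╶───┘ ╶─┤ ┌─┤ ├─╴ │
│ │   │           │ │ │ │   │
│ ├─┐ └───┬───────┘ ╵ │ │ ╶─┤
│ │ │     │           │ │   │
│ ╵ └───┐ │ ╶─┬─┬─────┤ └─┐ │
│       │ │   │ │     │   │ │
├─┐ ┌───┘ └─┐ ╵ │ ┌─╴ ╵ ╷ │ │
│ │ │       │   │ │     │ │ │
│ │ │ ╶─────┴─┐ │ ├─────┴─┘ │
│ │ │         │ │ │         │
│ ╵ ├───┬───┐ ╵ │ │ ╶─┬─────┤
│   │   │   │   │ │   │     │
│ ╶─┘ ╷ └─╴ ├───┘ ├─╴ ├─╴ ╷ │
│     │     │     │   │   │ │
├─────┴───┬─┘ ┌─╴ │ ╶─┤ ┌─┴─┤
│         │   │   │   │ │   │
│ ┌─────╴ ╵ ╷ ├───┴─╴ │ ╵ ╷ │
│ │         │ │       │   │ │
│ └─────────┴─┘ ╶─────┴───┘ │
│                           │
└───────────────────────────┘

Computing BFS distances from A to all cells:
Furthest cell: (3, 12)
Distance: 117 steps

Path from A to the furthest cell:

┌─────┬─────────────────┬───┐
│A → ↓│↱ → → → → → → ↓  │   │
│ ╶─┐ ╵ ┌───┬───────╴ ╷ └─┐ │
│   │↳ ↑│↓ ↰│↓ ← ← ← ↲│   │ │
├───┴─┬─┘ ╷ ╵ ┌─┬─╴ ┌─┴─┐ ╵ │
│↓ ← ↰│↓ ↲│↑ ↲│ │   │↱ ↓│   │
│ ╶─┐ ╵ ┌─┴───┤ ╵ ┌─┘ ╷ ├───┤
│↳ ↓│↑ ↲│     │   │↱ ↑│↓│B ↰│
│ ╷ └─┬─┘ ╶───┘ ╶─┤ ┌─┤ ├─╴ │
│ │↳ ↓│           │↑│ │↓│↱ ↑│
│ ├─┐ └───┬───────┘ ╵ │ │ ╶─┤
│ │ │↳ → ↓│↱ → → → ↑  │↓│↑ ↰│
│ ╵ └───┐ │ ╶─┬─┬─────┤ └─┐ │
│       │↓│↑ ↰│ │↓ ← ↰│↓  │↑│
├─┐ ┌───┘ └─┐ ╵ │ ┌─╴ ╵ ╷ │ │
│ │ │↓ ← ↲  │↑ ↰│↓│  ↑ ↲│ │↑│
│ │ │ ╶─────┴─┐ │ ├─────┴─┘ │
│ │ │↳ → → → ↓│↑│↓│↱ → → → ↑│
│ ╵ ├───┬───┐ ╵ │ │ ╶─┬─────┤
│   │   │   │↳ ↑│↓│↑ ↰│     │
│ ╶─┘ ╷ └─╴ ├───┘ ├─╴ ├─╴ ╷ │
│     │     │↓ ← ↲│↱ ↑│   │ │
├─────┴───┬─┘ ┌─╴ │ ╶─┤ ┌─┴─┤
│↓ ← ← ← ↰│↓ ↲│   │↑ ↰│ │   │
│ ┌─────╴ ╵ ╷ ├───┴─╴ │ ╵ ╷ │
│↓│      ↑ ↲│ │↱ → → ↑│   │ │
│ └─────────┴─┘ ╶─────┴───┘ │
│↳ → → → → → → ↑            │
└───────────────────────────┘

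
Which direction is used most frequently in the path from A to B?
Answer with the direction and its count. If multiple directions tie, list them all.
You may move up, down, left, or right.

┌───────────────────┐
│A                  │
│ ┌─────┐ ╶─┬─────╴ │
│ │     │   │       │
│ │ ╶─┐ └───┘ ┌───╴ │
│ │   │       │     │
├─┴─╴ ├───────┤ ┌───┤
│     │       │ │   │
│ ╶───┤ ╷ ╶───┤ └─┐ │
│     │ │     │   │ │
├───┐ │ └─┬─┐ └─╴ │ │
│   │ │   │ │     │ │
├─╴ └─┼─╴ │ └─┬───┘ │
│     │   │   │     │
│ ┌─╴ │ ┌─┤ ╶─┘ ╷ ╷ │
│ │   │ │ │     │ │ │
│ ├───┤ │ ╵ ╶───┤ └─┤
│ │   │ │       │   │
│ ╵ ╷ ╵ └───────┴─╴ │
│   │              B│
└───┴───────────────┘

Directions: right, right, right, right, right, right, right, right, right, down, down, left, left, down, down, right, down, left, left, up, left, left, up, left, down, down, right, down, left, down, down, down, right, right, right, right, right, right
Counts: {'right': 17, 'down': 11, 'left': 8, 'up': 2}
Most common: right (17 times)

Solution:

┌───────────────────┐
│A → → → → → → → → ↓│
│ ┌─────┐ ╶─┬─────╴ │
│ │     │   │      ↓│
│ │ ╶─┐ └───┘ ┌───╴ │
│ │   │       │↓ ← ↲│
├─┴─╴ ├───────┤ ┌───┤
│     │↓ ↰    │↓│   │
│ ╶───┤ ╷ ╶───┤ └─┐ │
│     │↓│↑ ← ↰│↳ ↓│ │
├───┐ │ └─┬─┐ └─╴ │ │
│   │ │↳ ↓│ │↑ ← ↲│ │
├─╴ └─┼─╴ │ └─┬───┘ │
│     │↓ ↲│   │     │
│ ┌─╴ │ ┌─┤ ╶─┘ ╷ ╷ │
│ │   │↓│ │     │ │ │
│ ├───┤ │ ╵ ╶───┤ └─┤
│ │   │↓│       │   │
│ ╵ ╷ ╵ └───────┴─╴ │
│   │  ↳ → → → → → B│
└───┴───────────────┘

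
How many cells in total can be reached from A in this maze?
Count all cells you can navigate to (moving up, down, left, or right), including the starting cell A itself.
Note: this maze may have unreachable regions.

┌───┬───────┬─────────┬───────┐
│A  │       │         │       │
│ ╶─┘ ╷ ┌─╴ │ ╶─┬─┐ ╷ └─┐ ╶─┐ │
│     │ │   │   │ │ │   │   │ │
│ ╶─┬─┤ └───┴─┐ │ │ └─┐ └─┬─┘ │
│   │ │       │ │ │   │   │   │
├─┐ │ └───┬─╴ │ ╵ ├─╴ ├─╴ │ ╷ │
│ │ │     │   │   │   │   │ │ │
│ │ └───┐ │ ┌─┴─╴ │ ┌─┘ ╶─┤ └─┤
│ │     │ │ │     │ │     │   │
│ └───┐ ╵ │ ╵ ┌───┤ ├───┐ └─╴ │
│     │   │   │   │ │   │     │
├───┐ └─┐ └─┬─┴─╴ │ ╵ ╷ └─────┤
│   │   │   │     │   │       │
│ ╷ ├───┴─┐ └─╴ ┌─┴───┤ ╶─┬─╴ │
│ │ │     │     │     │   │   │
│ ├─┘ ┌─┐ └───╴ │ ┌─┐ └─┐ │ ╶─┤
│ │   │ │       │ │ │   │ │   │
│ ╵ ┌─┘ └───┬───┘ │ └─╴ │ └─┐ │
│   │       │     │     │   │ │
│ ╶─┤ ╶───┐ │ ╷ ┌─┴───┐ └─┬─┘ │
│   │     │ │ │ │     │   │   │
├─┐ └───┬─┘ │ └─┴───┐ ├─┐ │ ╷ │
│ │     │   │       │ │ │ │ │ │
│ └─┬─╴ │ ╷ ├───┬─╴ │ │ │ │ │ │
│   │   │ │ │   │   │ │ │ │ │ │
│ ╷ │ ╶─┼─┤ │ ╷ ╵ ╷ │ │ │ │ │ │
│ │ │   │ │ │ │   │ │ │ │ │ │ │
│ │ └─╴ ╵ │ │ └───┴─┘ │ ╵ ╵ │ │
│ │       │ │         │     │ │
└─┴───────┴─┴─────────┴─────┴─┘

Using BFS/flood-fill to find all reachable cells from A:
Maze size: 15 × 15 = 225 total cells
22 cell(s) are walled off and cannot be reached from A.
Reachable cells: 203

Reachable region (· marks reachable cells):

┌───┬───────┬─────────┬───────┐
│A ·│· · · ·│· · · · ·│· · · ·│
│ ╶─┘ ╷ ┌─╴ │ ╶─┬─┐ ╷ └─┐ ╶─┐ │
│· · ·│·│· ·│· ·│·│·│· ·│· ·│·│
│ ╶─┬─┤ └───┴─┐ │ │ └─┐ └─┬─┘ │
│· ·│·│· · · ·│·│·│· ·│· ·│· ·│
├─┐ │ └───┬─╴ │ ╵ ├─╴ ├─╴ │ ╷ │
│ │·│· · ·│· ·│· ·│· ·│· ·│·│·│
│ │ └───┐ │ ┌─┴─╴ │ ┌─┘ ╶─┤ └─┤
│ │· · ·│·│·│· · ·│·│· · ·│· ·│
│ └───┐ ╵ │ ╵ ┌───┤ ├───┐ └─╴ │
│     │· ·│· ·│· ·│·│· ·│· · ·│
├───┐ └─┐ └─┬─┴─╴ │ ╵ ╷ └─────┤
│· ·│   │· ·│· · ·│· ·│· · · ·│
│ ╷ ├───┴─┐ └─╴ ┌─┴───┤ ╶─┬─╴ │
│·│·│· · ·│· · ·│· · ·│· ·│· ·│
│ ├─┘ ┌─┐ └───╴ │ ┌─┐ └─┐ │ ╶─┤
│·│· ·│ │· · · ·│·│·│· ·│·│· ·│
│ ╵ ┌─┘ └───┬───┘ │ └─╴ │ └─┐ │
│· ·│       │· · ·│· · ·│· ·│·│
│ ╶─┤ ╶───┐ │ ╷ ┌─┴───┐ └─┬─┘ │
│· ·│     │ │·│·│· · ·│· ·│· ·│
├─┐ └───┬─┘ │ └─┴───┐ ├─┐ │ ╷ │
│·│· · ·│   │· · · ·│·│·│·│·│·│
│ └─┬─╴ │ ╷ ├───┬─╴ │ │ │ │ │ │
│· ·│· ·│ │ │· ·│· ·│·│·│·│·│·│
│ ╷ │ ╶─┼─┤ │ ╷ ╵ ╷ │ │ │ │ │ │
│·│·│· ·│·│ │·│· ·│·│·│·│·│·│·│
│ │ └─╴ ╵ │ │ └───┴─┘ │ ╵ ╵ │ │
│·│· · · ·│ │· · · · ·│· · ·│·│
└─┴───────┴─┴─────────┴─────┴─┘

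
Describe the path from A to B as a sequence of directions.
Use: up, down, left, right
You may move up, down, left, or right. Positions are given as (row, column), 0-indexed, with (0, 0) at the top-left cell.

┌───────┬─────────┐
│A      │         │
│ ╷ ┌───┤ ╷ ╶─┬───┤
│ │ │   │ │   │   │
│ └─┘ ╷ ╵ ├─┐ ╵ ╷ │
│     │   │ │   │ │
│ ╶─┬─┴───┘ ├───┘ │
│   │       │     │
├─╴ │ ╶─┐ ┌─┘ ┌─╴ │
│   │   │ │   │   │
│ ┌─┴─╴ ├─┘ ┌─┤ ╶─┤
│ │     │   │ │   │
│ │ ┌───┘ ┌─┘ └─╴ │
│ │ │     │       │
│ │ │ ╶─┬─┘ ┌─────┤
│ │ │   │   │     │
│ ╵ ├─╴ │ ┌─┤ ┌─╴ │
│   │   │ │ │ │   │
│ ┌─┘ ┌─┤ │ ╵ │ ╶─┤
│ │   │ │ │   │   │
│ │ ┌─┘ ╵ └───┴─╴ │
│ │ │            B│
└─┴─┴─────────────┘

Finding the path and converting it to directions:
Path through cells: (0,0) → (1,0) → (2,0) → (2,1) → (2,2) → (1,2) → (1,3) → (2,3) → (2,4) → (1,4) → (0,4) → (0,5) → (1,5) → (1,6) → (2,6) → (2,7) → (1,7) → (1,8) → (2,8) → (3,8) → (4,8) → (4,7) → (5,7) → (5,8) → (6,8) → (6,7) → (6,6) → (6,5) → (7,5) → (7,4) → (8,4) → (9,4) → (10,4) → (10,5) → (10,6) → (10,7) → (10,8)
Directions: down, down, right, right, up, right, down, right, up, up, right, down, right, down, right, up, right, down, down, down, left, down, right, down, left, left, left, down, left, down, down, down, right, right, right, right

Solution:

┌───────┬─────────┐
│A      │↱ ↓      │
│ ╷ ┌───┤ ╷ ╶─┬───┤
│↓│ │↱ ↓│↑│↳ ↓│↱ ↓│
│ └─┘ ╷ ╵ ├─┐ ╵ ╷ │
│↳ → ↑│↳ ↑│ │↳ ↑│↓│
│ ╶─┬─┴───┘ ├───┘ │
│   │       │    ↓│
├─╴ │ ╶─┐ ┌─┘ ┌─╴ │
│   │   │ │   │↓ ↲│
│ ┌─┴─╴ ├─┘ ┌─┤ ╶─┤
│ │     │   │ │↳ ↓│
│ │ ┌───┘ ┌─┘ └─╴ │
│ │ │     │↓ ← ← ↲│
│ │ │ ╶─┬─┘ ┌─────┤
│ │ │   │↓ ↲│     │
│ ╵ ├─╴ │ ┌─┤ ┌─╴ │
│   │   │↓│ │ │   │
│ ┌─┘ ┌─┤ │ ╵ │ ╶─┤
│ │   │ │↓│   │   │
│ │ ┌─┘ ╵ └───┴─╴ │
│ │ │    ↳ → → → B│
└─┴─┴─────────────┘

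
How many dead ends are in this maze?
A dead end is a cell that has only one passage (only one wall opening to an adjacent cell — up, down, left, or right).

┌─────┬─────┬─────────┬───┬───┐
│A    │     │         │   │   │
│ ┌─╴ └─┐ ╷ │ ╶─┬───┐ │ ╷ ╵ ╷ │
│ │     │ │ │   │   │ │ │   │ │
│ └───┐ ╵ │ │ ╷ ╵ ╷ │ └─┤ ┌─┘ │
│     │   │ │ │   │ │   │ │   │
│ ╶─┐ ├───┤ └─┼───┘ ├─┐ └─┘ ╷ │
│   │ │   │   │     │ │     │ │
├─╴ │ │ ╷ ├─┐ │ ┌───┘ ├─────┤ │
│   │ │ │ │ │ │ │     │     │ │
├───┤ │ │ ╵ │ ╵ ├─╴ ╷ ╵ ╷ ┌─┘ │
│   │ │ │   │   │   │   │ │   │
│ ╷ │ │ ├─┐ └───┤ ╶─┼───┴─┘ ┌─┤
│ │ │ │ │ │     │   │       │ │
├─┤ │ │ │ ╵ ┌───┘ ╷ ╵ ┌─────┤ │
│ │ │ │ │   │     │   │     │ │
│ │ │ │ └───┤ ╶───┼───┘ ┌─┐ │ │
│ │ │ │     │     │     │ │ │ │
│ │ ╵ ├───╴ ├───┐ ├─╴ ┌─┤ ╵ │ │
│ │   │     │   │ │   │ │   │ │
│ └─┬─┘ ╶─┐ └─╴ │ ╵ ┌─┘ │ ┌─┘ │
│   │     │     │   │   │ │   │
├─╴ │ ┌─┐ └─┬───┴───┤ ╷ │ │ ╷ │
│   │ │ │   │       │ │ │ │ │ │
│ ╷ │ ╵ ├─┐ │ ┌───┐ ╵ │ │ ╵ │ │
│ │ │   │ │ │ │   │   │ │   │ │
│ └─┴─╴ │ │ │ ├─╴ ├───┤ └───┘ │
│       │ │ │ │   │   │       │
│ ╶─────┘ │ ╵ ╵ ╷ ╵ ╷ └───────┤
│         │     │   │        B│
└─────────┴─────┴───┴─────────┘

Checking each cell for number of passages:

Dead ends found at positions:
  (0, 3)
  (1, 1)
  (1, 11)
  (2, 6)
  (2, 12)
  (3, 10)
  (4, 0)
  (4, 5)
  (4, 8)
  (4, 13)
  (5, 12)
  (6, 0)
  (6, 4)
  (6, 7)
  (6, 14)
  (7, 0)
  (8, 9)
  (8, 12)
  (9, 6)
  (9, 11)
  (11, 3)
  (12, 1)
  (12, 4)
  (12, 7)
  (14, 14)
Total dead ends: 25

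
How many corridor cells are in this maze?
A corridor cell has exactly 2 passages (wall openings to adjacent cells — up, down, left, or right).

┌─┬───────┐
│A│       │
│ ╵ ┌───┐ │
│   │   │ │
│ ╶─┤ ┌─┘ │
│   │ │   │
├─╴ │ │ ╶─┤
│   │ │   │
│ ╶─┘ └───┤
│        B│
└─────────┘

Counting cells with exactly 2 passages:
Total corridor cells: 19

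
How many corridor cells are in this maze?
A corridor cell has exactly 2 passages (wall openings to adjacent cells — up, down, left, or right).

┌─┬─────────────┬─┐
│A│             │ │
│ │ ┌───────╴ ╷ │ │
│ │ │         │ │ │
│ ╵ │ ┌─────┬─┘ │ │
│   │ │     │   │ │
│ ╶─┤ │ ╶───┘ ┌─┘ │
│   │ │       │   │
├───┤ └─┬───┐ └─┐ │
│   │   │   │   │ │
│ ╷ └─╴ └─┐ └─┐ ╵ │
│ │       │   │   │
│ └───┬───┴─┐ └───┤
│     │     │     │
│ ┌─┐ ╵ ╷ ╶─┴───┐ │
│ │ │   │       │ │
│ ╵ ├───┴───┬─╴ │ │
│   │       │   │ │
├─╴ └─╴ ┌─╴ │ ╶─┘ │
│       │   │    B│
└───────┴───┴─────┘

Counting cells with exactly 2 passages:
Total corridor cells: 68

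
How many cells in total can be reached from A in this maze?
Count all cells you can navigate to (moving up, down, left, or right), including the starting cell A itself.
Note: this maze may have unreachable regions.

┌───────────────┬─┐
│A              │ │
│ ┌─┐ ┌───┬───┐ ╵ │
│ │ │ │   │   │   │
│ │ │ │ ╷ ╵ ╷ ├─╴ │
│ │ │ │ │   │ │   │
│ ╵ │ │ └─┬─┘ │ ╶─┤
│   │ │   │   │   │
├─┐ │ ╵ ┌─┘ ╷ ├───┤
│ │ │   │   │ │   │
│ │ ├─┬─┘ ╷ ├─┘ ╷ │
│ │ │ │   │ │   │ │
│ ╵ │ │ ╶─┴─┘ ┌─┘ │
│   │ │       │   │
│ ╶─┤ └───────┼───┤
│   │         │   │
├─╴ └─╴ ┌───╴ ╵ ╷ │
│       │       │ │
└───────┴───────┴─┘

Using BFS/flood-fill to find all reachable cells from A:
Maze size: 9 × 9 = 81 total cells
All cells are reachable — the maze is fully connected.
Reachable cells: 81

Reachable region (· marks reachable cells):

┌───────────────┬─┐
│A · · · · · · ·│·│
│ ┌─┐ ┌───┬───┐ ╵ │
│·│·│·│· ·│· ·│· ·│
│ │ │ │ ╷ ╵ ╷ ├─╴ │
│·│·│·│·│· ·│·│· ·│
│ ╵ │ │ └─┬─┘ │ ╶─┤
│· ·│·│· ·│· ·│· ·│
├─┐ │ ╵ ┌─┘ ╷ ├───┤
│·│·│· ·│· ·│·│· ·│
│ │ ├─┬─┘ ╷ ├─┘ ╷ │
│·│·│·│· ·│·│· ·│·│
│ ╵ │ │ ╶─┴─┘ ┌─┘ │
│· ·│·│· · · ·│· ·│
│ ╶─┤ └───────┼───┤
│· ·│· · · · ·│· ·│
├─╴ └─╴ ┌───╴ ╵ ╷ │
│· · · ·│· · · ·│·│
└───────┴───────┴─┘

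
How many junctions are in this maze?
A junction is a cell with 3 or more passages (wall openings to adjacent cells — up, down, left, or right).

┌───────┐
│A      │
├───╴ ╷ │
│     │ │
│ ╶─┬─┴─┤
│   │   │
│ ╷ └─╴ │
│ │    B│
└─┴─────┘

Checking each cell for number of passages:

Junctions found (3+ passages):
  (0, 2): 3 passages
  (2, 0): 3 passages
Total junctions: 2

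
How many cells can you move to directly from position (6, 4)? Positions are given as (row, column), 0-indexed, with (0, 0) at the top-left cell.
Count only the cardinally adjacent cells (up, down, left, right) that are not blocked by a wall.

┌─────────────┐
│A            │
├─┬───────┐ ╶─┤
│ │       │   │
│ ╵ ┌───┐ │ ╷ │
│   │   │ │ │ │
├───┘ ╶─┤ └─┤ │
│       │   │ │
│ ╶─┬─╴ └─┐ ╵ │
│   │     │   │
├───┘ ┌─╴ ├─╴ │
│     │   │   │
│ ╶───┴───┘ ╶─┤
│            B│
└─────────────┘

Checking passable neighbors of (6, 4):
Neighbors: (6, 3), (6, 5)
Count: 2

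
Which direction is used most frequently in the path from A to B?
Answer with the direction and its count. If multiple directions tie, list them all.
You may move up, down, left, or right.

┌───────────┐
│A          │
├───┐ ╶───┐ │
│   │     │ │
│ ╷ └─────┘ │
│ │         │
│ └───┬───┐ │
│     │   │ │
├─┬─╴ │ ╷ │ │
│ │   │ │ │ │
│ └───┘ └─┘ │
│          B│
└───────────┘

Directions: right, right, right, right, right, down, down, down, down, down
Counts: {'right': 5, 'down': 5}
Most common: down and right (tied at 5 times each)

Solution:

┌───────────┐
│A → → → → ↓│
├───┐ ╶───┐ │
│   │     │↓│
│ ╷ └─────┘ │
│ │        ↓│
│ └───┬───┐ │
│     │   │↓│
├─┬─╴ │ ╷ │ │
│ │   │ │ │↓│
│ └───┘ └─┘ │
│          B│
└───────────┘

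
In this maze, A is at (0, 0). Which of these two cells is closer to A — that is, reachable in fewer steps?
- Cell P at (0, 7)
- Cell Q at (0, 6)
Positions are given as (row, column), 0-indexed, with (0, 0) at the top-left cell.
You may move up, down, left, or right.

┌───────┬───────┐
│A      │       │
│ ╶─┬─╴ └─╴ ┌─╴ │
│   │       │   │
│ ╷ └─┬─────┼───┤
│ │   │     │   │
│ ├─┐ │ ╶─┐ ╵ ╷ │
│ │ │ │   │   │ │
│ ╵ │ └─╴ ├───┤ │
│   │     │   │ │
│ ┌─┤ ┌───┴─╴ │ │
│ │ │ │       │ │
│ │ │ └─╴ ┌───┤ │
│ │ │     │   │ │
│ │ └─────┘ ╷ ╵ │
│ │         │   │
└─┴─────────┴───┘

Shortest path A → P at (0, 7): 9 steps
Shortest path A → Q at (0, 6): 8 steps

Q is closer (8 steps vs 9 steps).

Path to P:

┌───────┬───────┐
│A → → ↓│  ↱ → P│
│ ╶─┬─╴ └─╴ ┌─╴ │
│   │  ↳ → ↑│   │
│ ╷ └─┬─────┼───┤
│ │   │     │   │
│ ├─┐ │ ╶─┐ ╵ ╷ │
│ │ │ │   │   │ │
│ ╵ │ └─╴ ├───┤ │
│   │     │   │ │
│ ┌─┤ ┌───┴─╴ │ │
│ │ │ │       │ │
│ │ │ └─╴ ┌───┤ │
│ │ │     │   │ │
│ │ └─────┘ ╷ ╵ │
│ │         │   │
└─┴─────────┴───┘

Path to Q:

┌───────┬───────┐
│A → → ↓│  ↱ Q  │
│ ╶─┬─╴ └─╴ ┌─╴ │
│   │  ↳ → ↑│   │
│ ╷ └─┬─────┼───┤
│ │   │     │   │
│ ├─┐ │ ╶─┐ ╵ ╷ │
│ │ │ │   │   │ │
│ ╵ │ └─╴ ├───┤ │
│   │     │   │ │
│ ┌─┤ ┌───┴─╴ │ │
│ │ │ │       │ │
│ │ │ └─╴ ┌───┤ │
│ │ │     │   │ │
│ │ └─────┘ ╷ ╵ │
│ │         │   │
└─┴─────────┴───┘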